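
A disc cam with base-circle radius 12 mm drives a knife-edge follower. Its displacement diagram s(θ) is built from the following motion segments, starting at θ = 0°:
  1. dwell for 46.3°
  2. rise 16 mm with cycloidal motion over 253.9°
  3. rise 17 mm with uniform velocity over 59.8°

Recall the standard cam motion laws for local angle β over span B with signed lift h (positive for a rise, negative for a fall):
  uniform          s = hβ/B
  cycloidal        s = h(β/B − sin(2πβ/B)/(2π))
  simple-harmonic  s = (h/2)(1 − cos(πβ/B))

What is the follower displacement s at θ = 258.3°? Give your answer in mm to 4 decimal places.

seg 1 [0°–46.3°] dwell: s stays 0.0000
seg 2 [46.3°–300.2°] cycloidal, h=16: θ=258.3° here. β=212, B=253.9. 16·(0.8350 − sin(2π·0.8350)/(2π)) = 15.5517 → s = 15.5517

15.5517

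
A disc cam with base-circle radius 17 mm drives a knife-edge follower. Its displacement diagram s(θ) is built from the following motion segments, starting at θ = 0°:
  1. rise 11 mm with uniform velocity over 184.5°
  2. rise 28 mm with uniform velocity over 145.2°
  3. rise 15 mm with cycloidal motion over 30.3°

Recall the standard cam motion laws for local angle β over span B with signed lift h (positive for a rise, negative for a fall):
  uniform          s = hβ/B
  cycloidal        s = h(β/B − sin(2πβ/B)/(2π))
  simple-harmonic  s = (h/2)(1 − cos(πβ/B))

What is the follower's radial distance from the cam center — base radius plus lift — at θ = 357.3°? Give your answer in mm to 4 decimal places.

seg 1 [0°–184.5°] uniform, h=11: full span → s += 11 → s = 11.0000
seg 2 [184.5°–329.7°] uniform, h=28: full span → s += 28 → s = 39.0000
seg 3 [329.7°–360°] cycloidal, h=15: θ=357.3° here. β=27.6, B=30.3. 15·(0.9109 − sin(2π·0.9109)/(2π)) = 14.9313 → s = 53.9313
radial distance = base radius + s = 17 + 53.9313 = 70.9313

70.9313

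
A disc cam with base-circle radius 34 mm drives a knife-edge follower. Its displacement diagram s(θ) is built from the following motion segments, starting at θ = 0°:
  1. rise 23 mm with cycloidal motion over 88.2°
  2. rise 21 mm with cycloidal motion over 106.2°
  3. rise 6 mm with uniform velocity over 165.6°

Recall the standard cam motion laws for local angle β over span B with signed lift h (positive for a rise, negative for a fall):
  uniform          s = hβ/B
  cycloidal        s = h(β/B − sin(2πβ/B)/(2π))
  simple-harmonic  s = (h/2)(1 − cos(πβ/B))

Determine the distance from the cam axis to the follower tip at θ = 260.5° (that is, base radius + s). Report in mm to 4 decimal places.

seg 1 [0°–88.2°] cycloidal, h=23: full span → s += 23 → s = 23.0000
seg 2 [88.2°–194.4°] cycloidal, h=21: full span → s += 21 → s = 44.0000
seg 3 [194.4°–360°] uniform, h=6: θ=260.5° here. β=66.1, B=165.6. 6·66.1/165.6 = 2.3949 → s = 46.3949
radial distance = base radius + s = 34 + 46.3949 = 80.3949

80.3949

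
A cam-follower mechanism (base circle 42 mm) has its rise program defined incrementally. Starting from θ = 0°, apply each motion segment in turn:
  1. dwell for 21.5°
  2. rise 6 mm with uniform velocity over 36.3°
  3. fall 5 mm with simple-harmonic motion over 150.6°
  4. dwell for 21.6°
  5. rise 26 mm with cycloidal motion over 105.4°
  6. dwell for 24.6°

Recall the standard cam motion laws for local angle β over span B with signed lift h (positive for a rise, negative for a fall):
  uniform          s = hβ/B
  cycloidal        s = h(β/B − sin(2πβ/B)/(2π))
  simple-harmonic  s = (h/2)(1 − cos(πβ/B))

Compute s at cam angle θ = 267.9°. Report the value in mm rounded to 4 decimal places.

seg 1 [0°–21.5°] dwell: s stays 0.0000
seg 2 [21.5°–57.8°] uniform, h=6: full span → s += 6 → s = 6.0000
seg 3 [57.8°–208.4°] simple-harmonic, h=-5: full span → s += -5 → s = 1.0000
seg 4 [208.4°–230°] dwell: s stays 1.0000
seg 5 [230°–335.4°] cycloidal, h=26: θ=267.9° here. β=37.9, B=105.4. 26·(0.3596 − sin(2π·0.3596)/(2π)) = 6.1538 → s = 7.1538

7.1538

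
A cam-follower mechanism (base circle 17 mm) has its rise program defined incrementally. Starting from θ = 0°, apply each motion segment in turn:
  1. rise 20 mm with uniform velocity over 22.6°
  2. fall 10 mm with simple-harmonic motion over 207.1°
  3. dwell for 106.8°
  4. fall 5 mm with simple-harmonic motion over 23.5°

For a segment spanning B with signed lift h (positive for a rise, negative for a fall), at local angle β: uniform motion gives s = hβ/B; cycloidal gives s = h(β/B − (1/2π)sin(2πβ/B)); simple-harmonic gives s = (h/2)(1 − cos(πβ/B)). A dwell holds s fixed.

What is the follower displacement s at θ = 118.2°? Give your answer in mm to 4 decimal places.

seg 1 [0°–22.6°] uniform, h=20: full span → s += 20 → s = 20.0000
seg 2 [22.6°–229.7°] simple-harmonic, h=-10: θ=118.2° here. β=95.6, B=207.1. -10/2·(1 − cos(π·0.4616)) = -4.3985 → s = 15.6015

15.6015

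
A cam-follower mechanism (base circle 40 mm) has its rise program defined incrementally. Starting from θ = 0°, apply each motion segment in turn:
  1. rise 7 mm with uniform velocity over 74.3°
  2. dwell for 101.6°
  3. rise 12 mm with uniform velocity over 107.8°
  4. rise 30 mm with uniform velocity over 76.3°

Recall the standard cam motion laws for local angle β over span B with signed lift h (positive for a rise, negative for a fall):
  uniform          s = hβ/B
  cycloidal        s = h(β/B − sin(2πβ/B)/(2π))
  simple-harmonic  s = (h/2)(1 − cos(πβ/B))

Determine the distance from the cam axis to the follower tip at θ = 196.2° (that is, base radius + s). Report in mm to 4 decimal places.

seg 1 [0°–74.3°] uniform, h=7: full span → s += 7 → s = 7.0000
seg 2 [74.3°–175.9°] dwell: s stays 7.0000
seg 3 [175.9°–283.7°] uniform, h=12: θ=196.2° here. β=20.3, B=107.8. 12·20.3/107.8 = 2.2597 → s = 9.2597
radial distance = base radius + s = 40 + 9.2597 = 49.2597

49.2597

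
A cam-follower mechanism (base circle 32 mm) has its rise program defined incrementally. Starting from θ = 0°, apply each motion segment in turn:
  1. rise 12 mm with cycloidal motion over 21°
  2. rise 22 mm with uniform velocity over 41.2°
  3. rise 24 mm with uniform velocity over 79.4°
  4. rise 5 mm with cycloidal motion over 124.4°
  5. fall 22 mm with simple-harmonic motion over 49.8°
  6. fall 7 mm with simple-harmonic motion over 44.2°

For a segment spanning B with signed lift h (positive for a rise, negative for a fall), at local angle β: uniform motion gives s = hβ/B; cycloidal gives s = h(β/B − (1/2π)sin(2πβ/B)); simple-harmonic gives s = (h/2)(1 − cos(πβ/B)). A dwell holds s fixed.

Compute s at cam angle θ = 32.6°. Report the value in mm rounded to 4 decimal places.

seg 1 [0°–21°] cycloidal, h=12: full span → s += 12 → s = 12.0000
seg 2 [21°–62.2°] uniform, h=22: θ=32.6° here. β=11.6, B=41.2. 22·11.6/41.2 = 6.1942 → s = 18.1942

18.1942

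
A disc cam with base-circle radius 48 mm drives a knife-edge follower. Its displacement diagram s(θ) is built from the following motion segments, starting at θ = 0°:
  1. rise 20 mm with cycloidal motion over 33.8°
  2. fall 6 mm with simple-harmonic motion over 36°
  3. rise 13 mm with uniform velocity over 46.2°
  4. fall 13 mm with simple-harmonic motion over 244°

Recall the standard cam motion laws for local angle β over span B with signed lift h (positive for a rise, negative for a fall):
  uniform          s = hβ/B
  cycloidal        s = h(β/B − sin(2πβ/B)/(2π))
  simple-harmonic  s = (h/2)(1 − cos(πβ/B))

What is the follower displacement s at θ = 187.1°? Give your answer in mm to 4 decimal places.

seg 1 [0°–33.8°] cycloidal, h=20: full span → s += 20 → s = 20.0000
seg 2 [33.8°–69.8°] simple-harmonic, h=-6: full span → s += -6 → s = 14.0000
seg 3 [69.8°–116°] uniform, h=13: full span → s += 13 → s = 27.0000
seg 4 [116°–360°] simple-harmonic, h=-13: θ=187.1° here. β=71.1, B=244. -13/2·(1 − cos(π·0.2914)) = -2.5386 → s = 24.4614

24.4614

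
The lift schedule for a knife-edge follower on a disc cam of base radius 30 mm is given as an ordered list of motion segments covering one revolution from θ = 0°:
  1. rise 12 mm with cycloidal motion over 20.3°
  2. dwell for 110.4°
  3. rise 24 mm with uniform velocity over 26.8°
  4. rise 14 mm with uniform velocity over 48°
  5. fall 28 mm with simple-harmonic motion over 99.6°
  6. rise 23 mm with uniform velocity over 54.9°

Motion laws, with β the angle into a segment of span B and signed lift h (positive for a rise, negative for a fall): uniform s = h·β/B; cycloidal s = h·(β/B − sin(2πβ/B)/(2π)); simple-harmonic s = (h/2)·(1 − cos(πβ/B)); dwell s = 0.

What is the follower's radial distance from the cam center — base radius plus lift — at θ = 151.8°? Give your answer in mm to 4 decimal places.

seg 1 [0°–20.3°] cycloidal, h=12: full span → s += 12 → s = 12.0000
seg 2 [20.3°–130.7°] dwell: s stays 12.0000
seg 3 [130.7°–157.5°] uniform, h=24: θ=151.8° here. β=21.1, B=26.8. 24·21.1/26.8 = 18.8955 → s = 30.8955
radial distance = base radius + s = 30 + 30.8955 = 60.8955

60.8955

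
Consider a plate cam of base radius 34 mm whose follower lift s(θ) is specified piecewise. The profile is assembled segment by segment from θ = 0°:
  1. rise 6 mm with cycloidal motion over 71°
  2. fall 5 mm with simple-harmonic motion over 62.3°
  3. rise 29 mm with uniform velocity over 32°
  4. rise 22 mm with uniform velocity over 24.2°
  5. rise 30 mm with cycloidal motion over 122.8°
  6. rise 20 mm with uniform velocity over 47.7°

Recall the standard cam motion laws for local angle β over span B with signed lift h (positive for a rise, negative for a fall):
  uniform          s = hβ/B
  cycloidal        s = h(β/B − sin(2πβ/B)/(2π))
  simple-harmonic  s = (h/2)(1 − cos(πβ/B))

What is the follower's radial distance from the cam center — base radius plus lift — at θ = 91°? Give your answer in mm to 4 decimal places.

seg 1 [0°–71°] cycloidal, h=6: full span → s += 6 → s = 6.0000
seg 2 [71°–133.3°] simple-harmonic, h=-5: θ=91° here. β=20, B=62.3. -5/2·(1 − cos(π·0.3210)) = -1.1673 → s = 4.8327
radial distance = base radius + s = 34 + 4.8327 = 38.8327

38.8327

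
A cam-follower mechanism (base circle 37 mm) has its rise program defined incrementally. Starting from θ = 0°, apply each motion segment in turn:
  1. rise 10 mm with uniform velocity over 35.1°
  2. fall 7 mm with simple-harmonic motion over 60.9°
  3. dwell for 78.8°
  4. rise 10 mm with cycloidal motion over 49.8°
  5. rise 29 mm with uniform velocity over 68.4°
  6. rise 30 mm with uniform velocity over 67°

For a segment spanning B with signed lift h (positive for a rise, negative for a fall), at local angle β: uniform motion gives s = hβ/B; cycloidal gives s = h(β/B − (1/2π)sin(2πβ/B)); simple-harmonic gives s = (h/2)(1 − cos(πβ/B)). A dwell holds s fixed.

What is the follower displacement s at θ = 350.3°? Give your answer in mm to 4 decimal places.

seg 1 [0°–35.1°] uniform, h=10: full span → s += 10 → s = 10.0000
seg 2 [35.1°–96°] simple-harmonic, h=-7: full span → s += -7 → s = 3.0000
seg 3 [96°–174.8°] dwell: s stays 3.0000
seg 4 [174.8°–224.6°] cycloidal, h=10: full span → s += 10 → s = 13.0000
seg 5 [224.6°–293°] uniform, h=29: full span → s += 29 → s = 42.0000
seg 6 [293°–360°] uniform, h=30: θ=350.3° here. β=57.3, B=67. 30·57.3/67 = 25.6567 → s = 67.6567

67.6567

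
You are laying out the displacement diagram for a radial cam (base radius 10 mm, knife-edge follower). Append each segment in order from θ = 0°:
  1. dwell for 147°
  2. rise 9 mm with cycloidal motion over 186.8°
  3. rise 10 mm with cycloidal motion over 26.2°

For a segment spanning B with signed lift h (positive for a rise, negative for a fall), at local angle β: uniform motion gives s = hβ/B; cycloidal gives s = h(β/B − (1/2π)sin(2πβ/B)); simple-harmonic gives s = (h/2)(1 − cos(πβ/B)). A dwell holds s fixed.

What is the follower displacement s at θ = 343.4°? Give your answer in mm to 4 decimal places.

seg 1 [0°–147°] dwell: s stays 0.0000
seg 2 [147°–333.8°] cycloidal, h=9: full span → s += 9 → s = 9.0000
seg 3 [333.8°–360°] cycloidal, h=10: θ=343.4° here. β=9.6, B=26.2. 10·(0.3664 − sin(2π·0.3664)/(2π)) = 2.4797 → s = 11.4797

11.4797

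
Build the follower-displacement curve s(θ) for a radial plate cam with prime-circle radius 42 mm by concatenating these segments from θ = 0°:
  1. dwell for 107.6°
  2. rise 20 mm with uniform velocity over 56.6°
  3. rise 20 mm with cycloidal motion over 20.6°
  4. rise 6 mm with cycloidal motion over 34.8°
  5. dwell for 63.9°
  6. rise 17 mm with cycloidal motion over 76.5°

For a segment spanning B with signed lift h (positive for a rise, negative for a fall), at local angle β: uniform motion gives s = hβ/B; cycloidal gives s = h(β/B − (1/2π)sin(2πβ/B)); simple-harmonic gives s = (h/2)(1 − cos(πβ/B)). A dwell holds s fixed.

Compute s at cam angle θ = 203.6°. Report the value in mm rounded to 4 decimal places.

seg 1 [0°–107.6°] dwell: s stays 0.0000
seg 2 [107.6°–164.2°] uniform, h=20: full span → s += 20 → s = 20.0000
seg 3 [164.2°–184.8°] cycloidal, h=20: full span → s += 20 → s = 40.0000
seg 4 [184.8°–219.6°] cycloidal, h=6: θ=203.6° here. β=18.8, B=34.8. 6·(0.5402 − sin(2π·0.5402)/(2π)) = 3.4802 → s = 43.4802

43.4802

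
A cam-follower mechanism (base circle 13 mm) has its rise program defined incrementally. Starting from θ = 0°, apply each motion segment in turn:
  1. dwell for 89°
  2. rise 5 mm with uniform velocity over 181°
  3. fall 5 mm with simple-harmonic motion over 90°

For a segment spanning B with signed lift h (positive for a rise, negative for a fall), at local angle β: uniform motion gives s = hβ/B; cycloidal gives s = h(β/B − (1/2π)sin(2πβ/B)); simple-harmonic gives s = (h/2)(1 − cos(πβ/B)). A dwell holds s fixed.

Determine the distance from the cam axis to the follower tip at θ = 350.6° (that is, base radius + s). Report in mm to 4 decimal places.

seg 1 [0°–89°] dwell: s stays 0.0000
seg 2 [89°–270°] uniform, h=5: full span → s += 5 → s = 5.0000
seg 3 [270°–360°] simple-harmonic, h=-5: θ=350.6° here. β=80.6, B=90. -5/2·(1 − cos(π·0.8956)) = -4.8666 → s = 0.1334
radial distance = base radius + s = 13 + 0.1334 = 13.1334

13.1334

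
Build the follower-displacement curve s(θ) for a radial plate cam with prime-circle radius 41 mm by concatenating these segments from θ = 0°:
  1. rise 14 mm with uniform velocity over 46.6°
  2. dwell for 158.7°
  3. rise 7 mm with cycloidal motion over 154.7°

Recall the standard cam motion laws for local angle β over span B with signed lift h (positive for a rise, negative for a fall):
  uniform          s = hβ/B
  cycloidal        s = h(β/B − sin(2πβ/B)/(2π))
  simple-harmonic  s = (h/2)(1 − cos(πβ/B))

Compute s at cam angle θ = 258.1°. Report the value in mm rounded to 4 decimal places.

seg 1 [0°–46.6°] uniform, h=14: full span → s += 14 → s = 14.0000
seg 2 [46.6°–205.3°] dwell: s stays 14.0000
seg 3 [205.3°–360°] cycloidal, h=7: θ=258.1° here. β=52.8, B=154.7. 7·(0.3413 − sin(2π·0.3413)/(2π)) = 1.4534 → s = 15.4534

15.4534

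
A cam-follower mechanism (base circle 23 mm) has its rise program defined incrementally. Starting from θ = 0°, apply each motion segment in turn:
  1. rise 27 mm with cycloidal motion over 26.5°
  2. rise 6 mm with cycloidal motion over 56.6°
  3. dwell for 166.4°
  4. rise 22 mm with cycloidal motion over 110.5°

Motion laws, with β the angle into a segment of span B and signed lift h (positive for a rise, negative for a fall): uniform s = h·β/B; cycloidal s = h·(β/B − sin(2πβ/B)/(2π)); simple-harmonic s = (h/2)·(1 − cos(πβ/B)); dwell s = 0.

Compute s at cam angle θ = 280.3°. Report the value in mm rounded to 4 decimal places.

seg 1 [0°–26.5°] cycloidal, h=27: full span → s += 27 → s = 27.0000
seg 2 [26.5°–83.1°] cycloidal, h=6: full span → s += 6 → s = 33.0000
seg 3 [83.1°–249.5°] dwell: s stays 33.0000
seg 4 [249.5°–360°] cycloidal, h=22: θ=280.3° here. β=30.8, B=110.5. 22·(0.2787 − sin(2π·0.2787)/(2π)) = 2.6876 → s = 35.6876

35.6876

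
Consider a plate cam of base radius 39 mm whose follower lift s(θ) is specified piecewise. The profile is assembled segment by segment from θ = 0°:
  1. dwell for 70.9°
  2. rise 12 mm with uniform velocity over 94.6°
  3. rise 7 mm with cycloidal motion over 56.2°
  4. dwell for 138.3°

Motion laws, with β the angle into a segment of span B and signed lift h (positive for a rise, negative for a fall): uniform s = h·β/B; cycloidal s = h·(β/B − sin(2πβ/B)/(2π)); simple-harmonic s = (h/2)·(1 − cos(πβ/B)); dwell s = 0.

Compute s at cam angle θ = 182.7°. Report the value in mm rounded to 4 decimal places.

seg 1 [0°–70.9°] dwell: s stays 0.0000
seg 2 [70.9°–165.5°] uniform, h=12: full span → s += 12 → s = 12.0000
seg 3 [165.5°–221.7°] cycloidal, h=7: θ=182.7° here. β=17.2, B=56.2. 7·(0.3060 − sin(2π·0.3060)/(2π)) = 1.0966 → s = 13.0966

13.0966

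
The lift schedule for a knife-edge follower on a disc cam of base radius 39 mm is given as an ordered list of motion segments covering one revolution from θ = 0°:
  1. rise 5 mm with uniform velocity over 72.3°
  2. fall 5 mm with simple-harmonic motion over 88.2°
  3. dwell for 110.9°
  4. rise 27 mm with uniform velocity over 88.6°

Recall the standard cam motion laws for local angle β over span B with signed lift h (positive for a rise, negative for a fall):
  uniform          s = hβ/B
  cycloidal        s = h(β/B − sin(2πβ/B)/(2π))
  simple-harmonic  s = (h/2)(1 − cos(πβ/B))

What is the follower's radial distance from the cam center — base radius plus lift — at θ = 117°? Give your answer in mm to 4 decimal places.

seg 1 [0°–72.3°] uniform, h=5: full span → s += 5 → s = 5.0000
seg 2 [72.3°–160.5°] simple-harmonic, h=-5: θ=117° here. β=44.7, B=88.2. -5/2·(1 − cos(π·0.5068)) = -2.5534 → s = 2.4466
radial distance = base radius + s = 39 + 2.4466 = 41.4466

41.4466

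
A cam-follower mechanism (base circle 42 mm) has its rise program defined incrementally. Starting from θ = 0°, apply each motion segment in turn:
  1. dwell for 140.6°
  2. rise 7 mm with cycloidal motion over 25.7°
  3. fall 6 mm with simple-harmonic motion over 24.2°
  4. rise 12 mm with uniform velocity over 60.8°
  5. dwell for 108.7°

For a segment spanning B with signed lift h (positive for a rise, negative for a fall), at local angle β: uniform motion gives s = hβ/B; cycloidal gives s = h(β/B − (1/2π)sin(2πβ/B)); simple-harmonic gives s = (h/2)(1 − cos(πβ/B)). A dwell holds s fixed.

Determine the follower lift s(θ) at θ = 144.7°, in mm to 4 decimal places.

seg 1 [0°–140.6°] dwell: s stays 0.0000
seg 2 [140.6°–166.3°] cycloidal, h=7: θ=144.7° here. β=4.1, B=25.7. 7·(0.1595 − sin(2π·0.1595)/(2π)) = 0.1778 → s = 0.1778

0.1778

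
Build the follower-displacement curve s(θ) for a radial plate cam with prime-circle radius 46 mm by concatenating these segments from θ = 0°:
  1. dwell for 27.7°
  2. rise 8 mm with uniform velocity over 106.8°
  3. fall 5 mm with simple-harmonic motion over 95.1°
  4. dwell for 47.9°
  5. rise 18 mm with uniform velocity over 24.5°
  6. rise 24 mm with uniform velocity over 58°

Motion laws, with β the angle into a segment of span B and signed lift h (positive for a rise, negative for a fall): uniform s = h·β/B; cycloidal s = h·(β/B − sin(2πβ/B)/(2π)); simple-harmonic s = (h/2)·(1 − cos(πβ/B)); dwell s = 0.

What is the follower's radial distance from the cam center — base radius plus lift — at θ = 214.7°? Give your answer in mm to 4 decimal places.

seg 1 [0°–27.7°] dwell: s stays 0.0000
seg 2 [27.7°–134.5°] uniform, h=8: full span → s += 8 → s = 8.0000
seg 3 [134.5°–229.6°] simple-harmonic, h=-5: θ=214.7° here. β=80.2, B=95.1. -5/2·(1 − cos(π·0.8433)) = -4.7032 → s = 3.2968
radial distance = base radius + s = 46 + 3.2968 = 49.2968

49.2968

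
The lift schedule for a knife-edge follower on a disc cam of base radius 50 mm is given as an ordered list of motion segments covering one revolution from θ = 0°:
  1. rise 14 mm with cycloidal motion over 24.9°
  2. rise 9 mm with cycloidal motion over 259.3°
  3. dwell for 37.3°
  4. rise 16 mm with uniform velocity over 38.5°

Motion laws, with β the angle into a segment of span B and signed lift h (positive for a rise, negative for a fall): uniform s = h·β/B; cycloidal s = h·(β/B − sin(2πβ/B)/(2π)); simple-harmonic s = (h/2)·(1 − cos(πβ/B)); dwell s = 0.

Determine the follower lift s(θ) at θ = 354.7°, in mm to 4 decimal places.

seg 1 [0°–24.9°] cycloidal, h=14: full span → s += 14 → s = 14.0000
seg 2 [24.9°–284.2°] cycloidal, h=9: full span → s += 9 → s = 23.0000
seg 3 [284.2°–321.5°] dwell: s stays 23.0000
seg 4 [321.5°–360°] uniform, h=16: θ=354.7° here. β=33.2, B=38.5. 16·33.2/38.5 = 13.7974 → s = 36.7974

36.7974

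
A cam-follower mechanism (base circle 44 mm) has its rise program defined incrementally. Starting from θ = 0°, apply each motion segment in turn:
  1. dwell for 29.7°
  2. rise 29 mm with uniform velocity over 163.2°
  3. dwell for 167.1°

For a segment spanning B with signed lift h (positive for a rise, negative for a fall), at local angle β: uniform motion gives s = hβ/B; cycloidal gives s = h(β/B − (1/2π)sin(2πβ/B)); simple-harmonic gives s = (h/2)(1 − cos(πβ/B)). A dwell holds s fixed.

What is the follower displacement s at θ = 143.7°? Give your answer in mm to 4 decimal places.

seg 1 [0°–29.7°] dwell: s stays 0.0000
seg 2 [29.7°–192.9°] uniform, h=29: θ=143.7° here. β=114, B=163.2. 29·114/163.2 = 20.2574 → s = 20.2574

20.2574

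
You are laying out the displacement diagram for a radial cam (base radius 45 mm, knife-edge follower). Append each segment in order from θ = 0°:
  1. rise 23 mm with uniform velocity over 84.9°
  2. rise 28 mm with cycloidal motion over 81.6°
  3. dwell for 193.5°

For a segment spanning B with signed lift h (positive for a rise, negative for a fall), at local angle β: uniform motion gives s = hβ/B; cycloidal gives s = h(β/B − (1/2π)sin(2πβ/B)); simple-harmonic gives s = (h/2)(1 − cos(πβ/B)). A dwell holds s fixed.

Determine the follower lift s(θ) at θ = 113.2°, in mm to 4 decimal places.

seg 1 [0°–84.9°] uniform, h=23: full span → s += 23 → s = 23.0000
seg 2 [84.9°–166.5°] cycloidal, h=28: θ=113.2° here. β=28.3, B=81.6. 28·(0.3468 − sin(2π·0.3468)/(2π)) = 6.0538 → s = 29.0538

29.0538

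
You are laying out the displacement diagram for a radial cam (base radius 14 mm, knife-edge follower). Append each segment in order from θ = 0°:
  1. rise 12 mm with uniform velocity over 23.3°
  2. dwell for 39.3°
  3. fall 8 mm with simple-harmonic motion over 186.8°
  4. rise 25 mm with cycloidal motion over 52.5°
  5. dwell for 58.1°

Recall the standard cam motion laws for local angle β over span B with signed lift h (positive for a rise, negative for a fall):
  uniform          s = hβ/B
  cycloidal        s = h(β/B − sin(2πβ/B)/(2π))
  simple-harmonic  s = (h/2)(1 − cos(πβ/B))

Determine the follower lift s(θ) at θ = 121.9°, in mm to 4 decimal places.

seg 1 [0°–23.3°] uniform, h=12: full span → s += 12 → s = 12.0000
seg 2 [23.3°–62.6°] dwell: s stays 12.0000
seg 3 [62.6°–249.4°] simple-harmonic, h=-8: θ=121.9° here. β=59.3, B=186.8. -8/2·(1 − cos(π·0.3175)) = -1.8297 → s = 10.1703

10.1703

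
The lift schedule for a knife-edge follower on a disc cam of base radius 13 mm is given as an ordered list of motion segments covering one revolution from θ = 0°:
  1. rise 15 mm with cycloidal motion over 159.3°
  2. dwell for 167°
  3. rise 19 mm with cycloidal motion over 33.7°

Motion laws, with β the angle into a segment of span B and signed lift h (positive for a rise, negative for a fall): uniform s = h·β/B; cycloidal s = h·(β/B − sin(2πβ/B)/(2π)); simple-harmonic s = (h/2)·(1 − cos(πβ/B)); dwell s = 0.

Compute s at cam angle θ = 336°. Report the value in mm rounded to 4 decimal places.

seg 1 [0°–159.3°] cycloidal, h=15: full span → s += 15 → s = 15.0000
seg 2 [159.3°–326.3°] dwell: s stays 15.0000
seg 3 [326.3°–360°] cycloidal, h=19: θ=336° here. β=9.7, B=33.7. 19·(0.2878 − sin(2π·0.2878)/(2π)) = 2.5299 → s = 17.5299

17.5299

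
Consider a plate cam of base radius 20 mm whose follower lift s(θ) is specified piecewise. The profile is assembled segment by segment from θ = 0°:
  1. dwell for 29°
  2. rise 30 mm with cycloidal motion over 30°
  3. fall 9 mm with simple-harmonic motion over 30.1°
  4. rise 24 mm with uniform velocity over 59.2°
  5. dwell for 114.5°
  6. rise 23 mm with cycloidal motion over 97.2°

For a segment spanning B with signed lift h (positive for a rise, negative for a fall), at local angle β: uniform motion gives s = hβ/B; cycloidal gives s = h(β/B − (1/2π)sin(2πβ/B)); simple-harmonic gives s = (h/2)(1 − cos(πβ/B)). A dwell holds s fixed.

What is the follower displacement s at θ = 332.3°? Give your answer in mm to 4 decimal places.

seg 1 [0°–29°] dwell: s stays 0.0000
seg 2 [29°–59°] cycloidal, h=30: full span → s += 30 → s = 30.0000
seg 3 [59°–89.1°] simple-harmonic, h=-9: full span → s += -9 → s = 21.0000
seg 4 [89.1°–148.3°] uniform, h=24: full span → s += 24 → s = 45.0000
seg 5 [148.3°–262.8°] dwell: s stays 45.0000
seg 6 [262.8°–360°] cycloidal, h=23: θ=332.3° here. β=69.5, B=97.2. 23·(0.7150 − sin(2π·0.7150)/(2π)) = 20.0180 → s = 65.0180

65.0180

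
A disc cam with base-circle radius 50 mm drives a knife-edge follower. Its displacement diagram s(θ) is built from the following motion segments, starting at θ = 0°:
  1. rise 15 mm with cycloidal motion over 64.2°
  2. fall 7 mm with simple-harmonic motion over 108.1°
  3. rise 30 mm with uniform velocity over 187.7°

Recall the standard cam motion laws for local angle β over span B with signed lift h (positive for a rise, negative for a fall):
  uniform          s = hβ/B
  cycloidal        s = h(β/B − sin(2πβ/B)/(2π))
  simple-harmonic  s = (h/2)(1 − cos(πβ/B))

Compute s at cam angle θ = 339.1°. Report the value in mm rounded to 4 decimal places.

seg 1 [0°–64.2°] cycloidal, h=15: full span → s += 15 → s = 15.0000
seg 2 [64.2°–172.3°] simple-harmonic, h=-7: full span → s += -7 → s = 8.0000
seg 3 [172.3°–360°] uniform, h=30: θ=339.1° here. β=166.8, B=187.7. 30·166.8/187.7 = 26.6596 → s = 34.6596

34.6596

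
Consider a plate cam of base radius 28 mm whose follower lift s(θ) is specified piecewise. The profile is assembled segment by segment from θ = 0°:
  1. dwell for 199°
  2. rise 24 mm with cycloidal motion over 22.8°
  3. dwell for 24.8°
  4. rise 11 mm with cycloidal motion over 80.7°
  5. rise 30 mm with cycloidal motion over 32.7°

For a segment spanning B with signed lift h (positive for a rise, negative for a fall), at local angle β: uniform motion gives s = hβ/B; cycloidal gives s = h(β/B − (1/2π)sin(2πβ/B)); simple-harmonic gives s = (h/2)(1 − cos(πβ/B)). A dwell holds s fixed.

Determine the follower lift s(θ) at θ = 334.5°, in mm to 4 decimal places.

seg 1 [0°–199°] dwell: s stays 0.0000
seg 2 [199°–221.8°] cycloidal, h=24: full span → s += 24 → s = 24.0000
seg 3 [221.8°–246.6°] dwell: s stays 24.0000
seg 4 [246.6°–327.3°] cycloidal, h=11: full span → s += 11 → s = 35.0000
seg 5 [327.3°–360°] cycloidal, h=30: θ=334.5° here. β=7.2, B=32.7. 30·(0.2202 − sin(2π·0.2202)/(2π)) = 1.9144 → s = 36.9144

36.9144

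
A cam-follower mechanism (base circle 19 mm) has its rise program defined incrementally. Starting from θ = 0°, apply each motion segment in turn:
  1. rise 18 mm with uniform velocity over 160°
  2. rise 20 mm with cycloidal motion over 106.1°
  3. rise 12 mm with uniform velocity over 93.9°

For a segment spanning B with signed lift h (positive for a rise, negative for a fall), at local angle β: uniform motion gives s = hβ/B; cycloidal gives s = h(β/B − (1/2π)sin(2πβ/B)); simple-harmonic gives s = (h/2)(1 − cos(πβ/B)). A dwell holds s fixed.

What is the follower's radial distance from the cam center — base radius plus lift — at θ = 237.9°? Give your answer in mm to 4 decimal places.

seg 1 [0°–160°] uniform, h=18: full span → s += 18 → s = 18.0000
seg 2 [160°–266.1°] cycloidal, h=20: θ=237.9° here. β=77.9, B=106.1. 20·(0.7342 − sin(2π·0.7342)/(2π)) = 17.8517 → s = 35.8517
radial distance = base radius + s = 19 + 35.8517 = 54.8517

54.8517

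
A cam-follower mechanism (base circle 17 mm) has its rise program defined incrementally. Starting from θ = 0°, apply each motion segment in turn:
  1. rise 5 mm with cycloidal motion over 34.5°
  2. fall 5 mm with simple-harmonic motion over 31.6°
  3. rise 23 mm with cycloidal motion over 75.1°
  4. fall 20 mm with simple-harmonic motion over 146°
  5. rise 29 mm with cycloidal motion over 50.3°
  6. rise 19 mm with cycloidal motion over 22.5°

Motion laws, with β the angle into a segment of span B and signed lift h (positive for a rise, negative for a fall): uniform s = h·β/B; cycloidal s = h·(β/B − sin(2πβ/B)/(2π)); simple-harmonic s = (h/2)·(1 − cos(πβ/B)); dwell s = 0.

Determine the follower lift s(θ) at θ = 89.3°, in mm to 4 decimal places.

seg 1 [0°–34.5°] cycloidal, h=5: full span → s += 5 → s = 5.0000
seg 2 [34.5°–66.1°] simple-harmonic, h=-5: full span → s += -5 → s = 0.0000
seg 3 [66.1°–141.2°] cycloidal, h=23: θ=89.3° here. β=23.2, B=75.1. 23·(0.3089 − sin(2π·0.3089)/(2π)) = 3.6926 → s = 3.6926

3.6926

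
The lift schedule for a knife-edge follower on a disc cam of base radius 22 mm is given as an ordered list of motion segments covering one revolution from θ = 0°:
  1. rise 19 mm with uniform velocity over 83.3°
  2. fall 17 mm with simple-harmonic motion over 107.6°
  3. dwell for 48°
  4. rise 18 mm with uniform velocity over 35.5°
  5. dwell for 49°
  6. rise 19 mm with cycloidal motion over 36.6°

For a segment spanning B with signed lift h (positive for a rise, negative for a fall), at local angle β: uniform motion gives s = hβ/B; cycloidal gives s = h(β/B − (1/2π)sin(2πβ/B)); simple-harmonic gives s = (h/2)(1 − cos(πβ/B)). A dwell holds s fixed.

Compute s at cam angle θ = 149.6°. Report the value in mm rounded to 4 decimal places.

seg 1 [0°–83.3°] uniform, h=19: full span → s += 19 → s = 19.0000
seg 2 [83.3°–190.9°] simple-harmonic, h=-17: θ=149.6° here. β=66.3, B=107.6. -17/2·(1 − cos(π·0.6162)) = -11.5338 → s = 7.4662

7.4662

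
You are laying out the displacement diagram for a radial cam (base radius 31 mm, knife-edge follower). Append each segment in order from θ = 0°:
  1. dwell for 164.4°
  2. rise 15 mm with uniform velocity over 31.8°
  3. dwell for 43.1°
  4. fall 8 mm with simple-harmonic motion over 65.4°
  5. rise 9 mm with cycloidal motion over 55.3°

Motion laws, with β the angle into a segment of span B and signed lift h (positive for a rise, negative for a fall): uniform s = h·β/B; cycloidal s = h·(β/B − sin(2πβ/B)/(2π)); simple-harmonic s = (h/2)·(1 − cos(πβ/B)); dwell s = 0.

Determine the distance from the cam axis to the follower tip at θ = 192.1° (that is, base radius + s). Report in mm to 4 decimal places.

seg 1 [0°–164.4°] dwell: s stays 0.0000
seg 2 [164.4°–196.2°] uniform, h=15: θ=192.1° here. β=27.7, B=31.8. 15·27.7/31.8 = 13.0660 → s = 13.0660
radial distance = base radius + s = 31 + 13.0660 = 44.0660

44.0660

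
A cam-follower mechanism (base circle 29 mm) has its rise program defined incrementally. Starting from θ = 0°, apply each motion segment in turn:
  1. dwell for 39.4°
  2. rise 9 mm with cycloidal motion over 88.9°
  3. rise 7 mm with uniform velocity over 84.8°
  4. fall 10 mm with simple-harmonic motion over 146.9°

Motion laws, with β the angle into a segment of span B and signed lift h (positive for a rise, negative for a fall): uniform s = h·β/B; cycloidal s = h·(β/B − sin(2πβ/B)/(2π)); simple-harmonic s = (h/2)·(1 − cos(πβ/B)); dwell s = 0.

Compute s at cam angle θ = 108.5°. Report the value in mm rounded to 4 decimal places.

seg 1 [0°–39.4°] dwell: s stays 0.0000
seg 2 [39.4°–128.3°] cycloidal, h=9: θ=108.5° here. β=69.1, B=88.9. 9·(0.7773 − sin(2π·0.7773)/(2π)) = 8.4069 → s = 8.4069

8.4069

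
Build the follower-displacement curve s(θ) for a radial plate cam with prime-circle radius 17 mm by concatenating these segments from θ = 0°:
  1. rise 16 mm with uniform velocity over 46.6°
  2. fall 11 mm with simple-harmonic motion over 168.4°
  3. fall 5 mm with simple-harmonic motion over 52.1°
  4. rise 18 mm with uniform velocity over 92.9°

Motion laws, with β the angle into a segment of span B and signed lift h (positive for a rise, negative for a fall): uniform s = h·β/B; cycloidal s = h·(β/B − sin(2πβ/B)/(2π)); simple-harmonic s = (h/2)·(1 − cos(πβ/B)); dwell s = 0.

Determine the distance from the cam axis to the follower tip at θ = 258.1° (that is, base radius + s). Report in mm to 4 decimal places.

seg 1 [0°–46.6°] uniform, h=16: full span → s += 16 → s = 16.0000
seg 2 [46.6°–215°] simple-harmonic, h=-11: full span → s += -11 → s = 5.0000
seg 3 [215°–267.1°] simple-harmonic, h=-5: θ=258.1° here. β=43.1, B=52.1. -5/2·(1 − cos(π·0.8273)) = -4.6408 → s = 0.3592
radial distance = base radius + s = 17 + 0.3592 = 17.3592

17.3592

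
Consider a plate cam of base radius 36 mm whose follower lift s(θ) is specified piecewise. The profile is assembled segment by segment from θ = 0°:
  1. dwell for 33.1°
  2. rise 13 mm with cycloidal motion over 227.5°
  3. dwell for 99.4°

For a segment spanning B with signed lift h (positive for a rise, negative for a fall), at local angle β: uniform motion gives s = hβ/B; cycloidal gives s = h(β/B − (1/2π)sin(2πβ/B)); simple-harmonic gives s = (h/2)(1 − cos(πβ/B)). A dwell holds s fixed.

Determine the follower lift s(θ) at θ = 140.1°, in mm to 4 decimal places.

seg 1 [0°–33.1°] dwell: s stays 0.0000
seg 2 [33.1°–260.6°] cycloidal, h=13: θ=140.1° here. β=107, B=227.5. 13·(0.4703 − sin(2π·0.4703)/(2π)) = 5.7308 → s = 5.7308

5.7308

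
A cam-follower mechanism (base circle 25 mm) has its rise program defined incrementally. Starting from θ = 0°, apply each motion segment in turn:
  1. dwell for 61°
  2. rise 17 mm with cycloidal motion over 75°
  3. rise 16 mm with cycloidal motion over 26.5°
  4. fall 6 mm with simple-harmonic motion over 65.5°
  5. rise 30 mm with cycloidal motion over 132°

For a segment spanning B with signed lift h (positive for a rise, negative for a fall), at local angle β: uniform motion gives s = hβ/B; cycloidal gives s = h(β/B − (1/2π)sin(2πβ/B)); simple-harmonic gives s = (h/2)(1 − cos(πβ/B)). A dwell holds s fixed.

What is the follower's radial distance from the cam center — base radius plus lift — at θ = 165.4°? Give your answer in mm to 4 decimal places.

seg 1 [0°–61°] dwell: s stays 0.0000
seg 2 [61°–136°] cycloidal, h=17: full span → s += 17 → s = 17.0000
seg 3 [136°–162.5°] cycloidal, h=16: full span → s += 16 → s = 33.0000
seg 4 [162.5°–228°] simple-harmonic, h=-6: θ=165.4° here. β=2.9, B=65.5. -6/2·(1 − cos(π·0.0443)) = -0.0290 → s = 32.9710
radial distance = base radius + s = 25 + 32.9710 = 57.9710

57.9710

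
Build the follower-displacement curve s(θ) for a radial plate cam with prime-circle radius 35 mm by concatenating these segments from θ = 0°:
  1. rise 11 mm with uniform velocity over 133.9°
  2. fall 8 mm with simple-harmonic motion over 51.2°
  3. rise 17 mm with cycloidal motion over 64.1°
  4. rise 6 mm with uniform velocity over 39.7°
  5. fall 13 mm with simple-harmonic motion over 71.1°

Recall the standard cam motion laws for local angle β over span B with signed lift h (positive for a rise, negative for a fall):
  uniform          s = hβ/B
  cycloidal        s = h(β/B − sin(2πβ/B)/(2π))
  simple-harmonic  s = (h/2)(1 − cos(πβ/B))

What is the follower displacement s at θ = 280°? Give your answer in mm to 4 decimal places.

seg 1 [0°–133.9°] uniform, h=11: full span → s += 11 → s = 11.0000
seg 2 [133.9°–185.1°] simple-harmonic, h=-8: full span → s += -8 → s = 3.0000
seg 3 [185.1°–249.2°] cycloidal, h=17: full span → s += 17 → s = 20.0000
seg 4 [249.2°–288.9°] uniform, h=6: θ=280° here. β=30.8, B=39.7. 6·30.8/39.7 = 4.6549 → s = 24.6549

24.6549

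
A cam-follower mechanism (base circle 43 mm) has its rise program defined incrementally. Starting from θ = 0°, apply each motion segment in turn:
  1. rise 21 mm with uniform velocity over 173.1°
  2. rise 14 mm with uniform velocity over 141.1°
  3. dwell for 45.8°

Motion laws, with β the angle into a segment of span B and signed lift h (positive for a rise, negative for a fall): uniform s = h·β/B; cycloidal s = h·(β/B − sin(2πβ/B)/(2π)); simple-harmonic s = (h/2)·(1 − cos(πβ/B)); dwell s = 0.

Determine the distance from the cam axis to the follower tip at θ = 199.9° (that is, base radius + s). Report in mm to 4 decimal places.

seg 1 [0°–173.1°] uniform, h=21: full span → s += 21 → s = 21.0000
seg 2 [173.1°–314.2°] uniform, h=14: θ=199.9° here. β=26.8, B=141.1. 14·26.8/141.1 = 2.6591 → s = 23.6591
radial distance = base radius + s = 43 + 23.6591 = 66.6591

66.6591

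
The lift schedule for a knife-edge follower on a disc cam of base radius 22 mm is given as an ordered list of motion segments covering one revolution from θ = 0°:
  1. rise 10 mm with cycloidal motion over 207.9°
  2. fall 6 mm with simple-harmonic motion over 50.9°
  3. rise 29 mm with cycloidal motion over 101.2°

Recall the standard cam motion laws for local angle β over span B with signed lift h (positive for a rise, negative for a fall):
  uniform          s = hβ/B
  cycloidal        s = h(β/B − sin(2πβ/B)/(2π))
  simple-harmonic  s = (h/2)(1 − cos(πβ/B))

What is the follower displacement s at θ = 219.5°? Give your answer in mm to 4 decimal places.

seg 1 [0°–207.9°] cycloidal, h=10: full span → s += 10 → s = 10.0000
seg 2 [207.9°–258.8°] simple-harmonic, h=-6: θ=219.5° here. β=11.6, B=50.9. -6/2·(1 − cos(π·0.2279)) = -0.7366 → s = 9.2634

9.2634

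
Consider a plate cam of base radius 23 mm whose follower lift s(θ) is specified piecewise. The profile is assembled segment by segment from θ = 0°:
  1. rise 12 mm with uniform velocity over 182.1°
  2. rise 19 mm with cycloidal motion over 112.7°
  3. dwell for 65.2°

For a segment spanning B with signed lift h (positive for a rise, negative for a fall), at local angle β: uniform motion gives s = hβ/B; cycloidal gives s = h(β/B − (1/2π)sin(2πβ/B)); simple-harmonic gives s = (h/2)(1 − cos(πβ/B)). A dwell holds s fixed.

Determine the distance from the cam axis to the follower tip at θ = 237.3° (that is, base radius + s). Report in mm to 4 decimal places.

seg 1 [0°–182.1°] uniform, h=12: full span → s += 12 → s = 12.0000
seg 2 [182.1°–294.8°] cycloidal, h=19: θ=237.3° here. β=55.2, B=112.7. 19·(0.4898 − sin(2π·0.4898)/(2π)) = 9.1124 → s = 21.1124
radial distance = base radius + s = 23 + 21.1124 = 44.1124

44.1124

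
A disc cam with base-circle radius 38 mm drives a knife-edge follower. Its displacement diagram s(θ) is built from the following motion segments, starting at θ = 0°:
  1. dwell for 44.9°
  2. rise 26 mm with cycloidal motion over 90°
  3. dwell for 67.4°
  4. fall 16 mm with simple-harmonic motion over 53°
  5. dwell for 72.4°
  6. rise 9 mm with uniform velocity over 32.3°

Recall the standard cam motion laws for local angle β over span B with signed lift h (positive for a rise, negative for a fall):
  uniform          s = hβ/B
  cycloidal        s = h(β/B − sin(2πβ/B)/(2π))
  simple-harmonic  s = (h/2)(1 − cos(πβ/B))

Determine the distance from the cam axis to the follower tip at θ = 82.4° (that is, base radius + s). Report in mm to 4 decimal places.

seg 1 [0°–44.9°] dwell: s stays 0.0000
seg 2 [44.9°–134.9°] cycloidal, h=26: θ=82.4° here. β=37.5, B=90. 26·(0.4167 − sin(2π·0.4167)/(2π)) = 8.7643 → s = 8.7643
radial distance = base radius + s = 38 + 8.7643 = 46.7643

46.7643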